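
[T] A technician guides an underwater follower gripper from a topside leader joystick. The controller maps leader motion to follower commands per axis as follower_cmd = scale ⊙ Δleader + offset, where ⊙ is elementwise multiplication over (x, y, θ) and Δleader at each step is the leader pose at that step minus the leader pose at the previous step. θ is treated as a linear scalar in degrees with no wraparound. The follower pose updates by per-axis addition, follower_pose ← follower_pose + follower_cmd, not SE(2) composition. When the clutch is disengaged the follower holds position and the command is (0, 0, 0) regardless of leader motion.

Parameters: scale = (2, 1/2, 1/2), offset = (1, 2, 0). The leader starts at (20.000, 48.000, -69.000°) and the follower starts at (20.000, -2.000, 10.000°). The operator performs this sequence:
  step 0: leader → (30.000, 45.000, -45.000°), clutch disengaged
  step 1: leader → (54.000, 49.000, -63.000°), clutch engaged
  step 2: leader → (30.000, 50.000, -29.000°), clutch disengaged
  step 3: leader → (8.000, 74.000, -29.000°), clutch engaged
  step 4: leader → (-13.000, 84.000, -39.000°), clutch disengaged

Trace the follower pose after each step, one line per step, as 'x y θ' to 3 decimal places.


20.000 -2.000 10.000
69.000 2.000 1.000
69.000 2.000 1.000
26.000 16.000 1.000
26.000 16.000 1.000

step 0: Δleader=(10.000, -3.000, 24.000°), disengaged; cmd=(0,0,0) → follower holds at (20.000, -2.000, 10.000°)
step 1: Δleader=(24.000, 4.000, -18.000°), engaged; cmd=(49.000, 4.000, -9.000°) → follower=(69.000, 2.000, 1.000°)
step 2: Δleader=(-24.000, 1.000, 34.000°), disengaged; cmd=(0,0,0) → follower holds at (69.000, 2.000, 1.000°)
step 3: Δleader=(-22.000, 24.000, 0.000°), engaged; cmd=(-43.000, 14.000, 0.000°) → follower=(26.000, 16.000, 1.000°)
step 4: Δleader=(-21.000, 10.000, -10.000°), disengaged; cmd=(0,0,0) → follower holds at (26.000, 16.000, 1.000°)


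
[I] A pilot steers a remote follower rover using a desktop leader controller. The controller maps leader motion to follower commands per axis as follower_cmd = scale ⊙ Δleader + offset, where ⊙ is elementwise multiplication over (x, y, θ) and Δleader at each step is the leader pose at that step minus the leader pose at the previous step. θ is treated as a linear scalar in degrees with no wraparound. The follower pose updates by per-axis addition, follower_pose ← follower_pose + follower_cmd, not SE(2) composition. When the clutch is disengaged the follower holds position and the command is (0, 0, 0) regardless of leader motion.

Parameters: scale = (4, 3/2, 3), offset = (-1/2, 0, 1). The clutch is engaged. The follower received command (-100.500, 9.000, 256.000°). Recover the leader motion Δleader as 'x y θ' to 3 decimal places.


axis x: (-100.500 − -1/2) / (4) = -25.000
axis y: (9.000 − 0) / (3/2) = 6.000
axis θ: (256.000 − 1) / (3) = 85.000

-25.000 6.000 85.000


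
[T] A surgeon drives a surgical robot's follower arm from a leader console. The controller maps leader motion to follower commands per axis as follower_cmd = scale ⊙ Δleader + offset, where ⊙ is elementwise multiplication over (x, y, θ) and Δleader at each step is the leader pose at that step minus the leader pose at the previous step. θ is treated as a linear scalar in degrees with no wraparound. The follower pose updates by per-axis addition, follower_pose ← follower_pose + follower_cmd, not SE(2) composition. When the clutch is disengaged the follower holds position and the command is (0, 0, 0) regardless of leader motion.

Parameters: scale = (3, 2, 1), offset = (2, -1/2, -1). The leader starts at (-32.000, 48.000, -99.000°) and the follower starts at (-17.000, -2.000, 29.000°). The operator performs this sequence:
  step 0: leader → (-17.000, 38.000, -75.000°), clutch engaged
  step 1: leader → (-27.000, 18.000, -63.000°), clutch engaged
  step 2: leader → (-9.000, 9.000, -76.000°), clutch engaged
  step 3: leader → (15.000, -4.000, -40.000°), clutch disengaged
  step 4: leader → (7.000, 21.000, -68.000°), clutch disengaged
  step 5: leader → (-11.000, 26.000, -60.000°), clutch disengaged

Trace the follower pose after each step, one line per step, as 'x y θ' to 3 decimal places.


30.000 -22.500 52.000
2.000 -63.000 63.000
58.000 -81.500 49.000
58.000 -81.500 49.000
58.000 -81.500 49.000
58.000 -81.500 49.000

step 0: Δleader=(15.000, -10.000, 24.000°), engaged; cmd=(47.000, -20.500, 23.000°) → follower=(30.000, -22.500, 52.000°)
step 1: Δleader=(-10.000, -20.000, 12.000°), engaged; cmd=(-28.000, -40.500, 11.000°) → follower=(2.000, -63.000, 63.000°)
step 2: Δleader=(18.000, -9.000, -13.000°), engaged; cmd=(56.000, -18.500, -14.000°) → follower=(58.000, -81.500, 49.000°)
step 3: Δleader=(24.000, -13.000, 36.000°), disengaged; cmd=(0,0,0) → follower holds at (58.000, -81.500, 49.000°)
step 4: Δleader=(-8.000, 25.000, -28.000°), disengaged; cmd=(0,0,0) → follower holds at (58.000, -81.500, 49.000°)
step 5: Δleader=(-18.000, 5.000, 8.000°), disengaged; cmd=(0,0,0) → follower holds at (58.000, -81.500, 49.000°)


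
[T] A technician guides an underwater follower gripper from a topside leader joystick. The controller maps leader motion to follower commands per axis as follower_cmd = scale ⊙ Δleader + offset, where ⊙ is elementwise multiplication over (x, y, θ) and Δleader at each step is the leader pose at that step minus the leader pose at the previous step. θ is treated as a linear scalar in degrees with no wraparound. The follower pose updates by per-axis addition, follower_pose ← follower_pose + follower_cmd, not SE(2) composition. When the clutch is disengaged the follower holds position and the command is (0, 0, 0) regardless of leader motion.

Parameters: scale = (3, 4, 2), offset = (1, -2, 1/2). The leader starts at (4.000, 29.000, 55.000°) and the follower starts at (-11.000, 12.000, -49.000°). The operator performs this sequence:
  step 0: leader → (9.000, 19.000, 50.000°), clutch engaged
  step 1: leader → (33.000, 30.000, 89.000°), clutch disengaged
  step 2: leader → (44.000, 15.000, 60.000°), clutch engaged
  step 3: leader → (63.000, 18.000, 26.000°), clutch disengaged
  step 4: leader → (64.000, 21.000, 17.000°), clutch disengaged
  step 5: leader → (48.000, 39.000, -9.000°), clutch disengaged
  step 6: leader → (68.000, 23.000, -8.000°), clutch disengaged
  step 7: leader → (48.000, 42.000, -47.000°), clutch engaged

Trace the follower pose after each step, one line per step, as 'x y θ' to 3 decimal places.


step 0: Δleader=(5.000, -10.000, -5.000°), engaged; cmd=(16.000, -42.000, -9.500°) → follower=(5.000, -30.000, -58.500°)
step 1: Δleader=(24.000, 11.000, 39.000°), disengaged; cmd=(0,0,0) → follower holds at (5.000, -30.000, -58.500°)
step 2: Δleader=(11.000, -15.000, -29.000°), engaged; cmd=(34.000, -62.000, -57.500°) → follower=(39.000, -92.000, -116.000°)
step 3: Δleader=(19.000, 3.000, -34.000°), disengaged; cmd=(0,0,0) → follower holds at (39.000, -92.000, -116.000°)
step 4: Δleader=(1.000, 3.000, -9.000°), disengaged; cmd=(0,0,0) → follower holds at (39.000, -92.000, -116.000°)
step 5: Δleader=(-16.000, 18.000, -26.000°), disengaged; cmd=(0,0,0) → follower holds at (39.000, -92.000, -116.000°)
step 6: Δleader=(20.000, -16.000, 1.000°), disengaged; cmd=(0,0,0) → follower holds at (39.000, -92.000, -116.000°)
step 7: Δleader=(-20.000, 19.000, -39.000°), engaged; cmd=(-59.000, 74.000, -77.500°) → follower=(-20.000, -18.000, -193.500°)

5.000 -30.000 -58.500
5.000 -30.000 -58.500
39.000 -92.000 -116.000
39.000 -92.000 -116.000
39.000 -92.000 -116.000
39.000 -92.000 -116.000
39.000 -92.000 -116.000
-20.000 -18.000 -193.500


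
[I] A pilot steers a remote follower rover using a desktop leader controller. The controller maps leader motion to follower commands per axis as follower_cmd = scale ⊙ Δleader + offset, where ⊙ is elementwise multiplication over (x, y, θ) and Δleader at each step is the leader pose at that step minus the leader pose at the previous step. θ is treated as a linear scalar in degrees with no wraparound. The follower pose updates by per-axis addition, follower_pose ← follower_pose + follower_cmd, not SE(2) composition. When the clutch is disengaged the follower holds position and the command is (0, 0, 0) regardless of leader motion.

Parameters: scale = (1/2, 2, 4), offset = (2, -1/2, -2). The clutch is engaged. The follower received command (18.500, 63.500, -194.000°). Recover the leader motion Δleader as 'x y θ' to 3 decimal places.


axis x: (18.500 − 2) / (1/2) = 33.000
axis y: (63.500 − -1/2) / (2) = 32.000
axis θ: (-194.000 − -2) / (4) = -48.000

33.000 32.000 -48.000


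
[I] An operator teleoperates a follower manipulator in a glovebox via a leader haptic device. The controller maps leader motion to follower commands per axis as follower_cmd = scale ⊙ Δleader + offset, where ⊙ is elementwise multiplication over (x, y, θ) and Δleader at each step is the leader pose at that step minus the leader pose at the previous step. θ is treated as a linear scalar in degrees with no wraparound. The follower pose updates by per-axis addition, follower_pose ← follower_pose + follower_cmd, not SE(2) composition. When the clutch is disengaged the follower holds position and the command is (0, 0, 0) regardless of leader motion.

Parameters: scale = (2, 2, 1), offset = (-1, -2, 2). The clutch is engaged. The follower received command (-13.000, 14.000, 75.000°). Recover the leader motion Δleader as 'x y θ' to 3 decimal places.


axis x: (-13.000 − -1) / (2) = -6.000
axis y: (14.000 − -2) / (2) = 8.000
axis θ: (75.000 − 2) / (1) = 73.000

-6.000 8.000 73.000


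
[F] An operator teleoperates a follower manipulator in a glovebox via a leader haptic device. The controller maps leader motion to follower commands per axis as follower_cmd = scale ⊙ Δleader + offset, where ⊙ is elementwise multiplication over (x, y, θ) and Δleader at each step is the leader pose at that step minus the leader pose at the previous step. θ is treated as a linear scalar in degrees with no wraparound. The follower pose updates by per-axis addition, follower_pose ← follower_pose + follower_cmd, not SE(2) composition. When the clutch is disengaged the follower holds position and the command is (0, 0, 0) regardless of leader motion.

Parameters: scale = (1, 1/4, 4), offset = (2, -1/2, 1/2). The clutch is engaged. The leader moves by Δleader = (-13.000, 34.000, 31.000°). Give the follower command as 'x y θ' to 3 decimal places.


-11.000 8.000 124.500

axis x: 1·-13.000 + 2 = -11.000
axis y: 1/4·34.000 + -1/2 = 8.000
axis θ: 4·31.000 + 1/2 = 124.500


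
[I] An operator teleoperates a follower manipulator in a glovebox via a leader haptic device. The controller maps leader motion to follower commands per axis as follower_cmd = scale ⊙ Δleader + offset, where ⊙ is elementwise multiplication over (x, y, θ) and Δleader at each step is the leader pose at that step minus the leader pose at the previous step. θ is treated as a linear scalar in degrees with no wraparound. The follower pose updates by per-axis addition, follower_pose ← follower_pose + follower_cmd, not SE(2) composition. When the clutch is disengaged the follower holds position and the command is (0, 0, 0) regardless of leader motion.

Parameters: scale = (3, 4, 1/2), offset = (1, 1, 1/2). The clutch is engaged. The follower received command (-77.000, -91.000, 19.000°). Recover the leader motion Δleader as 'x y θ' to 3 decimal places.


-26.000 -23.000 37.000

axis x: (-77.000 − 1) / (3) = -26.000
axis y: (-91.000 − 1) / (4) = -23.000
axis θ: (19.000 − 1/2) / (1/2) = 37.000


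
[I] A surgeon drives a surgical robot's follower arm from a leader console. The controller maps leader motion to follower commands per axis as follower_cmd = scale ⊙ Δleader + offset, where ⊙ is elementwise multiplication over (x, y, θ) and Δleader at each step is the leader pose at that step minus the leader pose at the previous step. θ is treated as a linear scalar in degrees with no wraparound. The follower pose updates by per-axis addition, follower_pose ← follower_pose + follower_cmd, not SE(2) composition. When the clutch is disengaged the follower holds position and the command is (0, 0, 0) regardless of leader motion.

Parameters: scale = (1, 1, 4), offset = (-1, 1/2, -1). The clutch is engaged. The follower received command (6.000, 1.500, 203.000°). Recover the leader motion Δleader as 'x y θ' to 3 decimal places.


7.000 1.000 51.000

axis x: (6.000 − -1) / (1) = 7.000
axis y: (1.500 − 1/2) / (1) = 1.000
axis θ: (203.000 − -1) / (4) = 51.000


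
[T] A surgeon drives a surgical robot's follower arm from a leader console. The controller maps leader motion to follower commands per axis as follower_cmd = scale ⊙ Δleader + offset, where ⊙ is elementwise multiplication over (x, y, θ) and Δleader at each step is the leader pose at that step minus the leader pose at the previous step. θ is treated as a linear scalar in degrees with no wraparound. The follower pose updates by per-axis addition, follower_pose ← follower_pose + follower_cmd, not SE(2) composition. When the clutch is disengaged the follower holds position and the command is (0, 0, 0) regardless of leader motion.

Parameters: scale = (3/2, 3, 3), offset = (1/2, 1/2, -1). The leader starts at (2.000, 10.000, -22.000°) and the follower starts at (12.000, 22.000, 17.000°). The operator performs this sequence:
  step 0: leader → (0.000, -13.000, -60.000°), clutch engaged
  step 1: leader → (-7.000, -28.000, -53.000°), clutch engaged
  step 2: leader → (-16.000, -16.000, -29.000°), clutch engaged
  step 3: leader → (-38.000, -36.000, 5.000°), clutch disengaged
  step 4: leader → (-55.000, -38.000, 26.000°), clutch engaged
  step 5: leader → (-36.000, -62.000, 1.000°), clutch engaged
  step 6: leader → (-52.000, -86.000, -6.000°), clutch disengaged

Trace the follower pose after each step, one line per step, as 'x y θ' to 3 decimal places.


step 0: Δleader=(-2.000, -23.000, -38.000°), engaged; cmd=(-2.500, -68.500, -115.000°) → follower=(9.500, -46.500, -98.000°)
step 1: Δleader=(-7.000, -15.000, 7.000°), engaged; cmd=(-10.000, -44.500, 20.000°) → follower=(-0.500, -91.000, -78.000°)
step 2: Δleader=(-9.000, 12.000, 24.000°), engaged; cmd=(-13.000, 36.500, 71.000°) → follower=(-13.500, -54.500, -7.000°)
step 3: Δleader=(-22.000, -20.000, 34.000°), disengaged; cmd=(0,0,0) → follower holds at (-13.500, -54.500, -7.000°)
step 4: Δleader=(-17.000, -2.000, 21.000°), engaged; cmd=(-25.000, -5.500, 62.000°) → follower=(-38.500, -60.000, 55.000°)
step 5: Δleader=(19.000, -24.000, -25.000°), engaged; cmd=(29.000, -71.500, -76.000°) → follower=(-9.500, -131.500, -21.000°)
step 6: Δleader=(-16.000, -24.000, -7.000°), disengaged; cmd=(0,0,0) → follower holds at (-9.500, -131.500, -21.000°)

9.500 -46.500 -98.000
-0.500 -91.000 -78.000
-13.500 -54.500 -7.000
-13.500 -54.500 -7.000
-38.500 -60.000 55.000
-9.500 -131.500 -21.000
-9.500 -131.500 -21.000


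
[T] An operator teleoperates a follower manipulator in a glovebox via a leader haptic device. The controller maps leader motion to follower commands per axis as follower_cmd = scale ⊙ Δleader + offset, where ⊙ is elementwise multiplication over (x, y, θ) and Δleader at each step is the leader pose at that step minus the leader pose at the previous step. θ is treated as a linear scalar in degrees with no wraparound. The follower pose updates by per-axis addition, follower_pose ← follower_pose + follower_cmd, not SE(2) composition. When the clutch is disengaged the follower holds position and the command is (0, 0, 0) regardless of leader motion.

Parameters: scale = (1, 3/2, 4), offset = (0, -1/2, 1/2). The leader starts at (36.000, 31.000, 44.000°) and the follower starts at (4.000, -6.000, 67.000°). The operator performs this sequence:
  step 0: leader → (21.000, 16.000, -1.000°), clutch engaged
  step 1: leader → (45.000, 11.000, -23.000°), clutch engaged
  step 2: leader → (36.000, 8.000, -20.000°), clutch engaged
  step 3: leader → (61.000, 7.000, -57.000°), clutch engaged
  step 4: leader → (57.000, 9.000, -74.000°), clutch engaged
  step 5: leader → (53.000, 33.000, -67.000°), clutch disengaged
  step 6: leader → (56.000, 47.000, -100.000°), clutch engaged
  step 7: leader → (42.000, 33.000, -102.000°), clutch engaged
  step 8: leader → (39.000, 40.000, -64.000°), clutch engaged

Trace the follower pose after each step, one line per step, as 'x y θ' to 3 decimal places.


-11.000 -29.000 -112.500
13.000 -37.000 -200.000
4.000 -42.000 -187.500
29.000 -44.000 -335.000
25.000 -41.500 -402.500
25.000 -41.500 -402.500
28.000 -21.000 -534.000
14.000 -42.500 -541.500
11.000 -32.500 -389.000

step 0: Δleader=(-15.000, -15.000, -45.000°), engaged; cmd=(-15.000, -23.000, -179.500°) → follower=(-11.000, -29.000, -112.500°)
step 1: Δleader=(24.000, -5.000, -22.000°), engaged; cmd=(24.000, -8.000, -87.500°) → follower=(13.000, -37.000, -200.000°)
step 2: Δleader=(-9.000, -3.000, 3.000°), engaged; cmd=(-9.000, -5.000, 12.500°) → follower=(4.000, -42.000, -187.500°)
step 3: Δleader=(25.000, -1.000, -37.000°), engaged; cmd=(25.000, -2.000, -147.500°) → follower=(29.000, -44.000, -335.000°)
step 4: Δleader=(-4.000, 2.000, -17.000°), engaged; cmd=(-4.000, 2.500, -67.500°) → follower=(25.000, -41.500, -402.500°)
step 5: Δleader=(-4.000, 24.000, 7.000°), disengaged; cmd=(0,0,0) → follower holds at (25.000, -41.500, -402.500°)
step 6: Δleader=(3.000, 14.000, -33.000°), engaged; cmd=(3.000, 20.500, -131.500°) → follower=(28.000, -21.000, -534.000°)
step 7: Δleader=(-14.000, -14.000, -2.000°), engaged; cmd=(-14.000, -21.500, -7.500°) → follower=(14.000, -42.500, -541.500°)
step 8: Δleader=(-3.000, 7.000, 38.000°), engaged; cmd=(-3.000, 10.000, 152.500°) → follower=(11.000, -32.500, -389.000°)


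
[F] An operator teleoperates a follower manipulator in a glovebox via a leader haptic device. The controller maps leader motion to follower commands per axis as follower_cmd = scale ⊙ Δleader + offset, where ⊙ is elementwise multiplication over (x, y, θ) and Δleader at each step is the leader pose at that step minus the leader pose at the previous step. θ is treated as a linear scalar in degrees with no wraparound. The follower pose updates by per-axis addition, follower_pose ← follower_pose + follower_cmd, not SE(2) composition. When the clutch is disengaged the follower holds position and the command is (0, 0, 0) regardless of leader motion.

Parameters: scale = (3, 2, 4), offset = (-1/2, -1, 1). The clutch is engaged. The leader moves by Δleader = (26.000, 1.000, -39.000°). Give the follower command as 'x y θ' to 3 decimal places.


axis x: 3·26.000 + -1/2 = 77.500
axis y: 2·1.000 + -1 = 1.000
axis θ: 4·-39.000 + 1 = -155.000

77.500 1.000 -155.000


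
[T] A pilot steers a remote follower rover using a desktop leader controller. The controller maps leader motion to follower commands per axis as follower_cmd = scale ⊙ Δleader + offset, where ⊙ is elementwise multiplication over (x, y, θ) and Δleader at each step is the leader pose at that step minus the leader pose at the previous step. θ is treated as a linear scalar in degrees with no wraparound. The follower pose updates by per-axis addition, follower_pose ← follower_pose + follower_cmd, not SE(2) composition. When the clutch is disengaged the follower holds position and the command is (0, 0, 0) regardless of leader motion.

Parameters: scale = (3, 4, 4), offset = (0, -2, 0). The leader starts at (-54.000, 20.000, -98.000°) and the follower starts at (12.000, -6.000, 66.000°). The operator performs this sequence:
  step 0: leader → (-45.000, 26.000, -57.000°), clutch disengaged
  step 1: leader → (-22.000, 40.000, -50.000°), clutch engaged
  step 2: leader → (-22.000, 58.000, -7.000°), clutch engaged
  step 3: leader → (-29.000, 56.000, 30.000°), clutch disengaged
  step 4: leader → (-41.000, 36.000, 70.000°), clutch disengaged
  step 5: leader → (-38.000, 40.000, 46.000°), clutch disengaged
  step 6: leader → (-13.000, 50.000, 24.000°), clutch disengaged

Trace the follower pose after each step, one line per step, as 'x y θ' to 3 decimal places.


step 0: Δleader=(9.000, 6.000, 41.000°), disengaged; cmd=(0,0,0) → follower holds at (12.000, -6.000, 66.000°)
step 1: Δleader=(23.000, 14.000, 7.000°), engaged; cmd=(69.000, 54.000, 28.000°) → follower=(81.000, 48.000, 94.000°)
step 2: Δleader=(0.000, 18.000, 43.000°), engaged; cmd=(0.000, 70.000, 172.000°) → follower=(81.000, 118.000, 266.000°)
step 3: Δleader=(-7.000, -2.000, 37.000°), disengaged; cmd=(0,0,0) → follower holds at (81.000, 118.000, 266.000°)
step 4: Δleader=(-12.000, -20.000, 40.000°), disengaged; cmd=(0,0,0) → follower holds at (81.000, 118.000, 266.000°)
step 5: Δleader=(3.000, 4.000, -24.000°), disengaged; cmd=(0,0,0) → follower holds at (81.000, 118.000, 266.000°)
step 6: Δleader=(25.000, 10.000, -22.000°), disengaged; cmd=(0,0,0) → follower holds at (81.000, 118.000, 266.000°)

12.000 -6.000 66.000
81.000 48.000 94.000
81.000 118.000 266.000
81.000 118.000 266.000
81.000 118.000 266.000
81.000 118.000 266.000
81.000 118.000 266.000


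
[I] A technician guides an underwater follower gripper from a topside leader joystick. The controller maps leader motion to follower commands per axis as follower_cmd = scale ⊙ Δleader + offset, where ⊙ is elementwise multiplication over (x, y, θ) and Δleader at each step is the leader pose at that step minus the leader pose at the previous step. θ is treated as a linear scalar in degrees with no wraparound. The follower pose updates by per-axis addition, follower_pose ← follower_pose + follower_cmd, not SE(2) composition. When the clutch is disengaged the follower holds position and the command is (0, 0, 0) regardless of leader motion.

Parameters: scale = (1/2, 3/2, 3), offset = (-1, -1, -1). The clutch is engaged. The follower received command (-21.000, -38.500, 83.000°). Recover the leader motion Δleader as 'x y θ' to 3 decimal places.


axis x: (-21.000 − -1) / (1/2) = -40.000
axis y: (-38.500 − -1) / (3/2) = -25.000
axis θ: (83.000 − -1) / (3) = 28.000

-40.000 -25.000 28.000


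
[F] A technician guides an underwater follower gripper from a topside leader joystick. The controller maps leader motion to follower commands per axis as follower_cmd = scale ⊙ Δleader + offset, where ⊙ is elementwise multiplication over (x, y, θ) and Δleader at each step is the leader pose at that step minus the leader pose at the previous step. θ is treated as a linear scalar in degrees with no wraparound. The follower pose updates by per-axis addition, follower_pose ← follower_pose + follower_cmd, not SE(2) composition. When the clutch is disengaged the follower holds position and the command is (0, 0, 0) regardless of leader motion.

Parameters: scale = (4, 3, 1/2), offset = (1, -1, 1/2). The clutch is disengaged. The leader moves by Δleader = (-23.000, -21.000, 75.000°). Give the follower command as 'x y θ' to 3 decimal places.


clutch disengaged → follower holds; cmd = (0, 0, 0)

0.000 0.000 0.000


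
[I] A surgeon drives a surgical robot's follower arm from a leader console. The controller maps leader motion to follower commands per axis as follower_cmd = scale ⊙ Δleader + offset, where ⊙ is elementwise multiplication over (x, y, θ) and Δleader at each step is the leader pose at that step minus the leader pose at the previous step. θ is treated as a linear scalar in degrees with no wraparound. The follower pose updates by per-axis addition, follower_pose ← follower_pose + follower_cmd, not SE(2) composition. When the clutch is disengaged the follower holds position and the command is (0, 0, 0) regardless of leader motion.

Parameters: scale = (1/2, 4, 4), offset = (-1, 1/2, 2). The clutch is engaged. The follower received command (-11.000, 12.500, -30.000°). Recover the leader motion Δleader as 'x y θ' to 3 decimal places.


axis x: (-11.000 − -1) / (1/2) = -20.000
axis y: (12.500 − 1/2) / (4) = 3.000
axis θ: (-30.000 − 2) / (4) = -8.000

-20.000 3.000 -8.000


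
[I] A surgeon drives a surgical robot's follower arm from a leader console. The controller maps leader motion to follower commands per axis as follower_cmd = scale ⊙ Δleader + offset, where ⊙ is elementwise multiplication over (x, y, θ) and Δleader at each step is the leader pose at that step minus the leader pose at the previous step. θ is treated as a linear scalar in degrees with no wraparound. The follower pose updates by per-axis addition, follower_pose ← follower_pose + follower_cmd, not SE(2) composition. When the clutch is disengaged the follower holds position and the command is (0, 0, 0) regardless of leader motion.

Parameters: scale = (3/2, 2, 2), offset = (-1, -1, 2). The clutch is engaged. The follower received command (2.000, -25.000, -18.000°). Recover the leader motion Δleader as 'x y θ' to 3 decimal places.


2.000 -12.000 -10.000

axis x: (2.000 − -1) / (3/2) = 2.000
axis y: (-25.000 − -1) / (2) = -12.000
axis θ: (-18.000 − 2) / (2) = -10.000


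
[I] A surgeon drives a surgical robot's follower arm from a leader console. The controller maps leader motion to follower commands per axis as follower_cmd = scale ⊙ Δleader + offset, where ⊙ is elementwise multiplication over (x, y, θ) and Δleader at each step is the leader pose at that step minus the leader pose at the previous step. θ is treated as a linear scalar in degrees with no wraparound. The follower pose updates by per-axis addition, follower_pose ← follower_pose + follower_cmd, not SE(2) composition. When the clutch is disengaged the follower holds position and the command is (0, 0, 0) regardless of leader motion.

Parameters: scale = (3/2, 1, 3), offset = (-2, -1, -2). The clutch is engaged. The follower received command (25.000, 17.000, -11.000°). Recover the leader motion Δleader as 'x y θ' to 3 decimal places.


axis x: (25.000 − -2) / (3/2) = 18.000
axis y: (17.000 − -1) / (1) = 18.000
axis θ: (-11.000 − -2) / (3) = -3.000

18.000 18.000 -3.000


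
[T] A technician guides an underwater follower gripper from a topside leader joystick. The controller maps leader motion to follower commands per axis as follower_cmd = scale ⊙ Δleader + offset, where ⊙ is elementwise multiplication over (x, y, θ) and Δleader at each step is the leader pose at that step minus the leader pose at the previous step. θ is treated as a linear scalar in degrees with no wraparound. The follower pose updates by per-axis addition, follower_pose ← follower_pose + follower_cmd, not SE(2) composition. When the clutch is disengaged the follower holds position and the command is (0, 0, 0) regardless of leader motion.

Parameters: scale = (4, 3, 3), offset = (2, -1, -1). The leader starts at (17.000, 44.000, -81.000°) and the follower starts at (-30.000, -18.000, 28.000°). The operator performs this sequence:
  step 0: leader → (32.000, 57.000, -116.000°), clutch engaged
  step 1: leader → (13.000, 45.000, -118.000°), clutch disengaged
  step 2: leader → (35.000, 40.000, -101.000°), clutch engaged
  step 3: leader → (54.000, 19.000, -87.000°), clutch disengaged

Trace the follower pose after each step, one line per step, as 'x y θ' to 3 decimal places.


32.000 20.000 -78.000
32.000 20.000 -78.000
122.000 4.000 -28.000
122.000 4.000 -28.000

step 0: Δleader=(15.000, 13.000, -35.000°), engaged; cmd=(62.000, 38.000, -106.000°) → follower=(32.000, 20.000, -78.000°)
step 1: Δleader=(-19.000, -12.000, -2.000°), disengaged; cmd=(0,0,0) → follower holds at (32.000, 20.000, -78.000°)
step 2: Δleader=(22.000, -5.000, 17.000°), engaged; cmd=(90.000, -16.000, 50.000°) → follower=(122.000, 4.000, -28.000°)
step 3: Δleader=(19.000, -21.000, 14.000°), disengaged; cmd=(0,0,0) → follower holds at (122.000, 4.000, -28.000°)


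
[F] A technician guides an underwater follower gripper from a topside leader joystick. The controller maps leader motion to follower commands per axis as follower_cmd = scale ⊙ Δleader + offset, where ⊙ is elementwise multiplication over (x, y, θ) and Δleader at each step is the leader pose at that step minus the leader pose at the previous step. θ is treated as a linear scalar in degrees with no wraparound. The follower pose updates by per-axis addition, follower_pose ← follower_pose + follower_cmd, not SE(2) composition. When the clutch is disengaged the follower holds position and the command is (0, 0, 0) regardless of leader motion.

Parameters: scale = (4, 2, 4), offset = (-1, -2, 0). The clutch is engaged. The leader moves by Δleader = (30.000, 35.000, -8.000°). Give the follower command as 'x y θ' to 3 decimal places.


axis x: 4·30.000 + -1 = 119.000
axis y: 2·35.000 + -2 = 68.000
axis θ: 4·-8.000 + 0 = -32.000

119.000 68.000 -32.000


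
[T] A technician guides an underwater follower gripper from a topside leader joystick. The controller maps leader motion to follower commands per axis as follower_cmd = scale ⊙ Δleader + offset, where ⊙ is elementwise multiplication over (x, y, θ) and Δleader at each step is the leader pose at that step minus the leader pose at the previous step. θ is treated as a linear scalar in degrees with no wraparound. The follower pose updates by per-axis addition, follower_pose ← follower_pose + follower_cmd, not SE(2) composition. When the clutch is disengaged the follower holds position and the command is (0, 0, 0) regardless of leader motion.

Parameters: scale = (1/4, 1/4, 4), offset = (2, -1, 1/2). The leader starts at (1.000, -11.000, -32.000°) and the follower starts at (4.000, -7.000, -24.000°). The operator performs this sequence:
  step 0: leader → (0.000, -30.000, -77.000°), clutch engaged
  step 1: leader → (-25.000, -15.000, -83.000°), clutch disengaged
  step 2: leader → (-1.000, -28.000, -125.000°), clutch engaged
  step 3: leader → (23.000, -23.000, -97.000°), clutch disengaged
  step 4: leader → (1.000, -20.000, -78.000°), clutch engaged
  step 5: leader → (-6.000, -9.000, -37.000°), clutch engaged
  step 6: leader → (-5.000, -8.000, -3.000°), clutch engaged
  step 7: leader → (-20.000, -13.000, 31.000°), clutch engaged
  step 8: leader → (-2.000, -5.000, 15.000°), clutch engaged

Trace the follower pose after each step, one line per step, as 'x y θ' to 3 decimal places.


step 0: Δleader=(-1.000, -19.000, -45.000°), engaged; cmd=(1.750, -5.750, -179.500°) → follower=(5.750, -12.750, -203.500°)
step 1: Δleader=(-25.000, 15.000, -6.000°), disengaged; cmd=(0,0,0) → follower holds at (5.750, -12.750, -203.500°)
step 2: Δleader=(24.000, -13.000, -42.000°), engaged; cmd=(8.000, -4.250, -167.500°) → follower=(13.750, -17.000, -371.000°)
step 3: Δleader=(24.000, 5.000, 28.000°), disengaged; cmd=(0,0,0) → follower holds at (13.750, -17.000, -371.000°)
step 4: Δleader=(-22.000, 3.000, 19.000°), engaged; cmd=(-3.500, -0.250, 76.500°) → follower=(10.250, -17.250, -294.500°)
step 5: Δleader=(-7.000, 11.000, 41.000°), engaged; cmd=(0.250, 1.750, 164.500°) → follower=(10.500, -15.500, -130.000°)
step 6: Δleader=(1.000, 1.000, 34.000°), engaged; cmd=(2.250, -0.750, 136.500°) → follower=(12.750, -16.250, 6.500°)
step 7: Δleader=(-15.000, -5.000, 34.000°), engaged; cmd=(-1.750, -2.250, 136.500°) → follower=(11.000, -18.500, 143.000°)
step 8: Δleader=(18.000, 8.000, -16.000°), engaged; cmd=(6.500, 1.000, -63.500°) → follower=(17.500, -17.500, 79.500°)

5.750 -12.750 -203.500
5.750 -12.750 -203.500
13.750 -17.000 -371.000
13.750 -17.000 -371.000
10.250 -17.250 -294.500
10.500 -15.500 -130.000
12.750 -16.250 6.500
11.000 -18.500 143.000
17.500 -17.500 79.500


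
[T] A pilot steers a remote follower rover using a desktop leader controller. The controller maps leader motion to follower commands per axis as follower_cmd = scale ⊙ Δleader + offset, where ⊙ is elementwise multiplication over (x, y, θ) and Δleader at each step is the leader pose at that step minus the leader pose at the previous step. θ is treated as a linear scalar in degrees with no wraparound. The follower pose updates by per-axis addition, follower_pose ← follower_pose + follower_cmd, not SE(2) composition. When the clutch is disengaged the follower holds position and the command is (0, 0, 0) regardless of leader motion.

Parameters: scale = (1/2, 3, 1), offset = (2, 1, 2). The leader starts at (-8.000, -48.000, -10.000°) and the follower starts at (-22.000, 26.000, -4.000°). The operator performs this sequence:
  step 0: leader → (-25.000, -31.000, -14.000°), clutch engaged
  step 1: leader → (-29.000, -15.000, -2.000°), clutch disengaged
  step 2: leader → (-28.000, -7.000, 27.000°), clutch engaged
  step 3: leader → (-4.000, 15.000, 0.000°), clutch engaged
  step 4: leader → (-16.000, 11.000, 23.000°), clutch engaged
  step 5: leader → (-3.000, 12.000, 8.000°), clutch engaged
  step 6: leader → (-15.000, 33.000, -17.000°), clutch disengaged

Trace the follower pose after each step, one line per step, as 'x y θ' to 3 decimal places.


-28.500 78.000 -6.000
-28.500 78.000 -6.000
-26.000 103.000 25.000
-12.000 170.000 0.000
-16.000 159.000 25.000
-7.500 163.000 12.000
-7.500 163.000 12.000

step 0: Δleader=(-17.000, 17.000, -4.000°), engaged; cmd=(-6.500, 52.000, -2.000°) → follower=(-28.500, 78.000, -6.000°)
step 1: Δleader=(-4.000, 16.000, 12.000°), disengaged; cmd=(0,0,0) → follower holds at (-28.500, 78.000, -6.000°)
step 2: Δleader=(1.000, 8.000, 29.000°), engaged; cmd=(2.500, 25.000, 31.000°) → follower=(-26.000, 103.000, 25.000°)
step 3: Δleader=(24.000, 22.000, -27.000°), engaged; cmd=(14.000, 67.000, -25.000°) → follower=(-12.000, 170.000, 0.000°)
step 4: Δleader=(-12.000, -4.000, 23.000°), engaged; cmd=(-4.000, -11.000, 25.000°) → follower=(-16.000, 159.000, 25.000°)
step 5: Δleader=(13.000, 1.000, -15.000°), engaged; cmd=(8.500, 4.000, -13.000°) → follower=(-7.500, 163.000, 12.000°)
step 6: Δleader=(-12.000, 21.000, -25.000°), disengaged; cmd=(0,0,0) → follower holds at (-7.500, 163.000, 12.000°)


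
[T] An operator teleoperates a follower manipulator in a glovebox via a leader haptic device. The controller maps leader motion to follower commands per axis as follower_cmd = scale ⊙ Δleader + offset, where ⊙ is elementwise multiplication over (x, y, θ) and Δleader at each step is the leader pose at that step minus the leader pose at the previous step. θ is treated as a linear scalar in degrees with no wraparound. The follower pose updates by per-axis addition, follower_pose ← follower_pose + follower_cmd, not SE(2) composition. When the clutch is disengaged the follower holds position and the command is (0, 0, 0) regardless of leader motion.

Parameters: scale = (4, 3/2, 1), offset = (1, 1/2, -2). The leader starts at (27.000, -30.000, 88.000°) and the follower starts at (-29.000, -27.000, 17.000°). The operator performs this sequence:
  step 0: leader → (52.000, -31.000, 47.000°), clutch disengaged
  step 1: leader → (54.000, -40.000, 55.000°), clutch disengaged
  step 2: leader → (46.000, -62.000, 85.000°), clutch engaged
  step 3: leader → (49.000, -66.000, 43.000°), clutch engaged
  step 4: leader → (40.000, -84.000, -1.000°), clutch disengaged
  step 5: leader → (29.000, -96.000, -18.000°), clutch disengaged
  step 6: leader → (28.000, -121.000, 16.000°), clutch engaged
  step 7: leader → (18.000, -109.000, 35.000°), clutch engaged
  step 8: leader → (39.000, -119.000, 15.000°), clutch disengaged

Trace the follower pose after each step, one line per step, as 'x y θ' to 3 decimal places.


step 0: Δleader=(25.000, -1.000, -41.000°), disengaged; cmd=(0,0,0) → follower holds at (-29.000, -27.000, 17.000°)
step 1: Δleader=(2.000, -9.000, 8.000°), disengaged; cmd=(0,0,0) → follower holds at (-29.000, -27.000, 17.000°)
step 2: Δleader=(-8.000, -22.000, 30.000°), engaged; cmd=(-31.000, -32.500, 28.000°) → follower=(-60.000, -59.500, 45.000°)
step 3: Δleader=(3.000, -4.000, -42.000°), engaged; cmd=(13.000, -5.500, -44.000°) → follower=(-47.000, -65.000, 1.000°)
step 4: Δleader=(-9.000, -18.000, -44.000°), disengaged; cmd=(0,0,0) → follower holds at (-47.000, -65.000, 1.000°)
step 5: Δleader=(-11.000, -12.000, -17.000°), disengaged; cmd=(0,0,0) → follower holds at (-47.000, -65.000, 1.000°)
step 6: Δleader=(-1.000, -25.000, 34.000°), engaged; cmd=(-3.000, -37.000, 32.000°) → follower=(-50.000, -102.000, 33.000°)
step 7: Δleader=(-10.000, 12.000, 19.000°), engaged; cmd=(-39.000, 18.500, 17.000°) → follower=(-89.000, -83.500, 50.000°)
step 8: Δleader=(21.000, -10.000, -20.000°), disengaged; cmd=(0,0,0) → follower holds at (-89.000, -83.500, 50.000°)

-29.000 -27.000 17.000
-29.000 -27.000 17.000
-60.000 -59.500 45.000
-47.000 -65.000 1.000
-47.000 -65.000 1.000
-47.000 -65.000 1.000
-50.000 -102.000 33.000
-89.000 -83.500 50.000
-89.000 -83.500 50.000


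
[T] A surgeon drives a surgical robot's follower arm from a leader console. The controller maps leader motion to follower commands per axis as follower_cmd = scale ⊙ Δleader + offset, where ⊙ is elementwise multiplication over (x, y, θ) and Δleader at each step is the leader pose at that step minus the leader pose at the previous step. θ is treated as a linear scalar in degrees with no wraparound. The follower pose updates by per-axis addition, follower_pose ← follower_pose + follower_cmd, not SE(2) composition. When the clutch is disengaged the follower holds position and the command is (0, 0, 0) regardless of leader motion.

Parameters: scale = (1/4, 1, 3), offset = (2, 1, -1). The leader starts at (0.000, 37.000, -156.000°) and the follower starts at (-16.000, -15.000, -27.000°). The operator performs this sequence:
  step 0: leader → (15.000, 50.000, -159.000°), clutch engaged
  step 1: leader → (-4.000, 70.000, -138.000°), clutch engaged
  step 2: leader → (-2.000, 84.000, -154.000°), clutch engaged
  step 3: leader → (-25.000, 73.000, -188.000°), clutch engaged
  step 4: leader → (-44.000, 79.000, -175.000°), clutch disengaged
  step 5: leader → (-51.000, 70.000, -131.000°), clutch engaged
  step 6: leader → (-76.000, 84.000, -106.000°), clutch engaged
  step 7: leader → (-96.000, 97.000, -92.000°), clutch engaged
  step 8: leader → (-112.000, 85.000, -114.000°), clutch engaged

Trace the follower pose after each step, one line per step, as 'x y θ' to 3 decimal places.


-10.250 -1.000 -37.000
-13.000 20.000 25.000
-10.500 35.000 -24.000
-14.250 25.000 -127.000
-14.250 25.000 -127.000
-14.000 17.000 4.000
-18.250 32.000 78.000
-21.250 46.000 119.000
-23.250 35.000 52.000

step 0: Δleader=(15.000, 13.000, -3.000°), engaged; cmd=(5.750, 14.000, -10.000°) → follower=(-10.250, -1.000, -37.000°)
step 1: Δleader=(-19.000, 20.000, 21.000°), engaged; cmd=(-2.750, 21.000, 62.000°) → follower=(-13.000, 20.000, 25.000°)
step 2: Δleader=(2.000, 14.000, -16.000°), engaged; cmd=(2.500, 15.000, -49.000°) → follower=(-10.500, 35.000, -24.000°)
step 3: Δleader=(-23.000, -11.000, -34.000°), engaged; cmd=(-3.750, -10.000, -103.000°) → follower=(-14.250, 25.000, -127.000°)
step 4: Δleader=(-19.000, 6.000, 13.000°), disengaged; cmd=(0,0,0) → follower holds at (-14.250, 25.000, -127.000°)
step 5: Δleader=(-7.000, -9.000, 44.000°), engaged; cmd=(0.250, -8.000, 131.000°) → follower=(-14.000, 17.000, 4.000°)
step 6: Δleader=(-25.000, 14.000, 25.000°), engaged; cmd=(-4.250, 15.000, 74.000°) → follower=(-18.250, 32.000, 78.000°)
step 7: Δleader=(-20.000, 13.000, 14.000°), engaged; cmd=(-3.000, 14.000, 41.000°) → follower=(-21.250, 46.000, 119.000°)
step 8: Δleader=(-16.000, -12.000, -22.000°), engaged; cmd=(-2.000, -11.000, -67.000°) → follower=(-23.250, 35.000, 52.000°)


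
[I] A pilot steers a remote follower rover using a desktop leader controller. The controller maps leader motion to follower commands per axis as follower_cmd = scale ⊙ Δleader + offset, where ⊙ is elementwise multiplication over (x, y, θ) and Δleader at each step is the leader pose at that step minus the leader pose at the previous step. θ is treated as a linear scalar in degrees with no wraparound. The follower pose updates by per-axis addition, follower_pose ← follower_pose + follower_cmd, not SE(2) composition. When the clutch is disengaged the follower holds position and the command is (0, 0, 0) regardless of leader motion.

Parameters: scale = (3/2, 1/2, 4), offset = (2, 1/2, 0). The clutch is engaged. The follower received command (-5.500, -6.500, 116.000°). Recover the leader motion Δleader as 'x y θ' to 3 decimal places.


axis x: (-5.500 − 2) / (3/2) = -5.000
axis y: (-6.500 − 1/2) / (1/2) = -14.000
axis θ: (116.000 − 0) / (4) = 29.000

-5.000 -14.000 29.000
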